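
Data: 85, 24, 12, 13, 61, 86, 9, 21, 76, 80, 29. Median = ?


Sorted: 9, 12, 13, 21, 24, 29, 61, 76, 80, 85, 86
n = 11 (odd)
Middle value = 29

Median = 29


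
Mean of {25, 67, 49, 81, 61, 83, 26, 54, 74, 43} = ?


Sum = 25 + 67 + 49 + 81 + 61 + 83 + 26 + 54 + 74 + 43 = 563
n = 10
Mean = 563/10 = 56.3000

Mean = 56.3000


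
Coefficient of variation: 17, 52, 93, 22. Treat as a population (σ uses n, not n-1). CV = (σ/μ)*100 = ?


Mean = 46.0000
SD = 30.2572
CV = (30.2572/46.0000)*100 = 65.7766%

CV = 65.7766%


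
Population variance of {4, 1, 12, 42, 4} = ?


Mean = 12.6000
Squared deviations: 73.9600, 134.5600, 0.3600, 864.3600, 73.9600
Sum = 1147.2000
Variance = 1147.2000/5 = 229.4400

Variance = 229.4400


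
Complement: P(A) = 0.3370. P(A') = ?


P(not A) = 1 - 0.3370 = 0.6630

P(not A) = 0.6630


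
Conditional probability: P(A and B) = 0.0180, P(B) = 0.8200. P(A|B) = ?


P(A|B) = 0.0180/0.8200 = 0.0220

P(A|B) = 0.0220


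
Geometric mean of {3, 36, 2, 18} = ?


Product = 3 × 36 × 2 × 18 = 3888
GM = 3888^(1/4) = 7.8964

GM = 7.8964


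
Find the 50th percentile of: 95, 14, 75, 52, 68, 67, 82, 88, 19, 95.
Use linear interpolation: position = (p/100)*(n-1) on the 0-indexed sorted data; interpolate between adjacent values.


Sorted: 14, 19, 52, 67, 68, 75, 82, 88, 95, 95
n = 10
Index = 50/100 * 9 = 4.5000
Lower = data[4] = 68, Upper = data[5] = 75
P50 = 68 + 0.5000*(7) = 71.5000

P50 = 71.5000


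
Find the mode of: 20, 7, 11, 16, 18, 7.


Frequencies: 7:2, 11:1, 16:1, 18:1, 20:1
Max frequency = 2
Mode = 7

Mode = 7


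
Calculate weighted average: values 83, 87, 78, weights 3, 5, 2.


Numerator = 83*3 + 87*5 + 78*2 = 840
Denominator = 3 + 5 + 2 = 10
WM = 840/10 = 84.0000

WM = 84.0000


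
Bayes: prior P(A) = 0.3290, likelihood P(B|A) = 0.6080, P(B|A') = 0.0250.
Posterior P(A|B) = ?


P(B) = P(B|A)*P(A) + P(B|A')*P(A')
= 0.6080*0.3290 + 0.0250*0.6710
= 0.200032 + 0.016775 = 0.216807
P(A|B) = 0.200032/0.216807 = 0.9226

P(A|B) = 0.9226


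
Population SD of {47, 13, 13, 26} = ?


Mean = 24.7500
Variance = 193.1875
SD = sqrt(193.1875) = 13.8992

SD = 13.8992


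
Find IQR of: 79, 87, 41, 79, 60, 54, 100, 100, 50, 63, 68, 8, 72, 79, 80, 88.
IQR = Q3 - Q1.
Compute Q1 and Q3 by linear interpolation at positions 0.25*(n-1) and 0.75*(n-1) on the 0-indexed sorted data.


Sorted: 8, 41, 50, 54, 60, 63, 68, 72, 79, 79, 79, 80, 87, 88, 100, 100
Q1 (25th %ile) = 58.5000
Q3 (75th %ile) = 81.7500
IQR = 81.7500 - 58.5000 = 23.2500

IQR = 23.2500


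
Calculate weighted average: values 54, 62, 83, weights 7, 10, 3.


Numerator = 54*7 + 62*10 + 83*3 = 1247
Denominator = 7 + 10 + 3 = 20
WM = 1247/20 = 62.3500

WM = 62.3500


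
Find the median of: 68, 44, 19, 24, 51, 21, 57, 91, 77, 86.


Sorted: 19, 21, 24, 44, 51, 57, 68, 77, 86, 91
n = 10 (even)
Middle values: 51 and 57
Median = (51+57)/2 = 54.0000

Median = 54.0000


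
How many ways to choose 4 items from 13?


C(13,4) = 13!/(4! × 9!)
= 6227020800/(24 × 362880)
= 715

C(13,4) = 715


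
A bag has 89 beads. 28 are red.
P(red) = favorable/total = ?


P = 28/89 = 0.3146

P = 0.3146


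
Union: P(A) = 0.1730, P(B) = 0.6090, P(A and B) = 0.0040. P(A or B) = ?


P(A∪B) = 0.1730 + 0.6090 - 0.0040
= 0.7820 - 0.0040
= 0.7780

P(A∪B) = 0.7780


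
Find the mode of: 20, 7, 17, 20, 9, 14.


Frequencies: 7:1, 9:1, 14:1, 17:1, 20:2
Max frequency = 2
Mode = 20

Mode = 20


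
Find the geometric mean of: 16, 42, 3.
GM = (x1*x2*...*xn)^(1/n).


Product = 16 × 42 × 3 = 2016
GM = 2016^(1/3) = 12.6327

GM = 12.6327


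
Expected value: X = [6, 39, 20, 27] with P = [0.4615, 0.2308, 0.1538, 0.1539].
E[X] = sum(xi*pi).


E[X] = 6*0.4615 + 39*0.2308 + 20*0.1538 + 27*0.1539
= 2.7690 + 9.0012 + 3.0760 + 4.1553
= 19.0015

E[X] = 19.0015


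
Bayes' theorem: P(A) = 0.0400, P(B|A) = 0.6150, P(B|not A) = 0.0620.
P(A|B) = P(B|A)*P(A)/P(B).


P(B) = P(B|A)*P(A) + P(B|A')*P(A')
= 0.6150*0.0400 + 0.0620*0.9600
= 0.024600 + 0.059520 = 0.084120
P(A|B) = 0.024600/0.084120 = 0.2924

P(A|B) = 0.2924


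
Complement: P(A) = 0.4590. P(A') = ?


P(not A) = 1 - 0.4590 = 0.5410

P(not A) = 0.5410


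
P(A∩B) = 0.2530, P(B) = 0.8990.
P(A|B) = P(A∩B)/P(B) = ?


P(A|B) = 0.2530/0.8990 = 0.2814

P(A|B) = 0.2814


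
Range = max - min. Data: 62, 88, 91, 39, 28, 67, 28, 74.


Max = 91, Min = 28
Range = 91 - 28 = 63

Range = 63


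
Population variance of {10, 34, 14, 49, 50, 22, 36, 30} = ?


Mean = 30.6250
Squared deviations: 425.3906, 11.3906, 276.3906, 337.6406, 375.3906, 74.3906, 28.8906, 0.3906
Sum = 1529.8750
Variance = 1529.8750/8 = 191.2344

Variance = 191.2344


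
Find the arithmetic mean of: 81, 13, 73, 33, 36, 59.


Sum = 81 + 13 + 73 + 33 + 36 + 59 = 295
n = 6
Mean = 295/6 = 49.1667

Mean = 49.1667


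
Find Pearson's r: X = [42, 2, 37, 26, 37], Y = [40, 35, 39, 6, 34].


Mean X = 28.8000, Mean Y = 30.8000
SD X = 14.386104, SD Y = 12.607934
Cov = 34.360000
r = 34.360000/(14.386104*12.607934) = 0.1894

r = 0.1894


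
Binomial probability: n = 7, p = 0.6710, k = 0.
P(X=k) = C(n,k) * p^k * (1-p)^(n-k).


C(7,0) = 1
p^0 = 1.000000
(1-p)^7 = 0.000417
P = 1 * 1.000000 * 0.000417 = 0.0004

P(X=0) = 0.0004


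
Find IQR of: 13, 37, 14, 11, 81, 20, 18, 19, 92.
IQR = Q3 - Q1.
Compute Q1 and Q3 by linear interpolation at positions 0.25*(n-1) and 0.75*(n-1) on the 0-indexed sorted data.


Sorted: 11, 13, 14, 18, 19, 20, 37, 81, 92
Q1 (25th %ile) = 14.0000
Q3 (75th %ile) = 37.0000
IQR = 37.0000 - 14.0000 = 23.0000

IQR = 23.0000


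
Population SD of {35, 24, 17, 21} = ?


Mean = 24.2500
Variance = 44.6875
SD = sqrt(44.6875) = 6.6849

SD = 6.6849


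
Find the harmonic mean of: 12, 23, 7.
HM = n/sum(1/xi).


Sum of reciprocals = 1/12 + 1/23 + 1/7 = 0.269669
HM = 3/0.269669 = 11.1248

HM = 11.1248


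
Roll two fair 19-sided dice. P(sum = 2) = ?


Total outcomes = 19×19 = 361
Favorable (sum = 2): 1
P = 1/361 = 0.0028

P = 0.0028


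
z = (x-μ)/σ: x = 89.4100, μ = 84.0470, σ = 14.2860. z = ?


z = (89.4100 - 84.0470)/14.2860
= 5.3630/14.2860
= 0.3754

z = 0.3754


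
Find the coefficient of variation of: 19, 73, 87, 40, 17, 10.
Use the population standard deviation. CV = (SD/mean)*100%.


Mean = 41.0000
SD = 29.3314
CV = (29.3314/41.0000)*100 = 71.5401%

CV = 71.5401%


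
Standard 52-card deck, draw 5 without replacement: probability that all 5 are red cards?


P(all red cards) = (26/52) × (25/51) × (24/50) × (23/49) × (22/48)
= 0.0253

P = 0.0253


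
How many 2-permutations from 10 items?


P(10,2) = 10!/8!
= 3628800/40320
= 90

P(10,2) = 90


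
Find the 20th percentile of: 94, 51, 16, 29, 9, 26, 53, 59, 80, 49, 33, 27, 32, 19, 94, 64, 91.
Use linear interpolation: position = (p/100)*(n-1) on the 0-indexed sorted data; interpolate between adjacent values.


Sorted: 9, 16, 19, 26, 27, 29, 32, 33, 49, 51, 53, 59, 64, 80, 91, 94, 94
n = 17
Index = 20/100 * 16 = 3.2000
Lower = data[3] = 26, Upper = data[4] = 27
P20 = 26 + 0.2000*(1) = 26.2000

P20 = 26.2000


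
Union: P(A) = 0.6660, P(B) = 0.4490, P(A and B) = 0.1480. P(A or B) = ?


P(A∪B) = 0.6660 + 0.4490 - 0.1480
= 1.1150 - 0.1480
= 0.9670

P(A∪B) = 0.9670


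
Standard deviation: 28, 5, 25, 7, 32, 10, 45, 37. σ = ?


Mean = 23.6250
Variance = 191.9844
SD = sqrt(191.9844) = 13.8558

SD = 13.8558


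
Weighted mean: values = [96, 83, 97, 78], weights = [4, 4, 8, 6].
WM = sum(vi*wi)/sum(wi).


Numerator = 96*4 + 83*4 + 97*8 + 78*6 = 1960
Denominator = 4 + 4 + 8 + 6 = 22
WM = 1960/22 = 89.0909

WM = 89.0909


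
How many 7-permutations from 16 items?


P(16,7) = 16!/9!
= 20922789888000/362880
= 57657600

P(16,7) = 57657600


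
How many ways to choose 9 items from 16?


C(16,9) = 16!/(9! × 7!)
= 20922789888000/(362880 × 5040)
= 11440

C(16,9) = 11440


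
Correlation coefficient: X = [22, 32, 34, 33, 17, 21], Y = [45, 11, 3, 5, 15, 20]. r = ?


Mean X = 26.5000, Mean Y = 16.5000
SD X = 6.701990, SD Y = 13.973189
Cov = -56.583333
r = -56.583333/(6.701990*13.973189) = -0.6042

r = -0.6042


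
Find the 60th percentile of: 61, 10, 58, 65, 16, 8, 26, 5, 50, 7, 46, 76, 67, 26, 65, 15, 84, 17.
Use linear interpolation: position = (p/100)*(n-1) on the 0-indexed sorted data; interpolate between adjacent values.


Sorted: 5, 7, 8, 10, 15, 16, 17, 26, 26, 46, 50, 58, 61, 65, 65, 67, 76, 84
n = 18
Index = 60/100 * 17 = 10.2000
Lower = data[10] = 50, Upper = data[11] = 58
P60 = 50 + 0.2000*(8) = 51.6000

P60 = 51.6000


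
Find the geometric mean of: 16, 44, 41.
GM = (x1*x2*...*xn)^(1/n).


Product = 16 × 44 × 41 = 28864
GM = 28864^(1/3) = 30.6751

GM = 30.6751


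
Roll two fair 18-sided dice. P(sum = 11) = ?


Total outcomes = 18×18 = 324
Favorable (sum = 11): 10
P = 10/324 = 0.0309

P = 0.0309


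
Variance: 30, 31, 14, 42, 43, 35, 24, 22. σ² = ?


Mean = 30.1250
Squared deviations: 0.0156, 0.7656, 260.0156, 141.0156, 165.7656, 23.7656, 37.5156, 66.0156
Sum = 694.8750
Variance = 694.8750/8 = 86.8594

Variance = 86.8594


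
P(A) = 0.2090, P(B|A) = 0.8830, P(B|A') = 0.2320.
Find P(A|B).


P(B) = P(B|A)*P(A) + P(B|A')*P(A')
= 0.8830*0.2090 + 0.2320*0.7910
= 0.184547 + 0.183512 = 0.368059
P(A|B) = 0.184547/0.368059 = 0.5014

P(A|B) = 0.5014


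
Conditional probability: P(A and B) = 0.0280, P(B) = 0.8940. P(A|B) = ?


P(A|B) = 0.0280/0.8940 = 0.0313

P(A|B) = 0.0313


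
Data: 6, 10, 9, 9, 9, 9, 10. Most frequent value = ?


Frequencies: 6:1, 9:4, 10:2
Max frequency = 4
Mode = 9

Mode = 9


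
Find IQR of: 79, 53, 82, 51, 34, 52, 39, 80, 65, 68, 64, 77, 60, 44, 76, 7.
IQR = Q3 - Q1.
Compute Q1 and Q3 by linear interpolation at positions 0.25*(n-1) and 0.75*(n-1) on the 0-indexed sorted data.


Sorted: 7, 34, 39, 44, 51, 52, 53, 60, 64, 65, 68, 76, 77, 79, 80, 82
Q1 (25th %ile) = 49.2500
Q3 (75th %ile) = 76.2500
IQR = 76.2500 - 49.2500 = 27.0000

IQR = 27.0000


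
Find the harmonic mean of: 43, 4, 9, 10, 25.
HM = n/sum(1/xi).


Sum of reciprocals = 1/43 + 1/4 + 1/9 + 1/10 + 1/25 = 0.524367
HM = 5/0.524367 = 9.5353

HM = 9.5353


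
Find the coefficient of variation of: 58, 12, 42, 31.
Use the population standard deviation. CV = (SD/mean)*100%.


Mean = 35.7500
SD = 16.7388
CV = (16.7388/35.7500)*100 = 46.8218%

CV = 46.8218%


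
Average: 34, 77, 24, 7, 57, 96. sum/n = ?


Sum = 34 + 77 + 24 + 7 + 57 + 96 = 295
n = 6
Mean = 295/6 = 49.1667

Mean = 49.1667


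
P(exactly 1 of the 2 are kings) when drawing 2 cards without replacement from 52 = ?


Hypergeometric: P(X=1) = C(4,1)·C(48,1) / C(52,2)
= 4 × 48 / 1326
= 192/1326 = 0.1448

P = 0.1448


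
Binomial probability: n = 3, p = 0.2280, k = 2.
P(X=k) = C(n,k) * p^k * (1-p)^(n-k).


C(3,2) = 3
p^2 = 0.051984
(1-p)^1 = 0.772000
P = 3 * 0.051984 * 0.772000 = 0.1204

P(X=2) = 0.1204


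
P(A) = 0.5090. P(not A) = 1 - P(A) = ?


P(not A) = 1 - 0.5090 = 0.4910

P(not A) = 0.4910


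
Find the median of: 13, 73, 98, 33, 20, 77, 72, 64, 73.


Sorted: 13, 20, 33, 64, 72, 73, 73, 77, 98
n = 9 (odd)
Middle value = 72

Median = 72


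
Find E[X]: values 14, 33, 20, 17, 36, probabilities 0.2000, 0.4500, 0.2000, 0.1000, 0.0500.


E[X] = 14*0.2000 + 33*0.4500 + 20*0.2000 + 17*0.1000 + 36*0.0500
= 2.8000 + 14.8500 + 4.0000 + 1.7000 + 1.8000
= 25.1500

E[X] = 25.1500


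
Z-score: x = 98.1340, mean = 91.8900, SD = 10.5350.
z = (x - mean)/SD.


z = (98.1340 - 91.8900)/10.5350
= 6.2440/10.5350
= 0.5927

z = 0.5927


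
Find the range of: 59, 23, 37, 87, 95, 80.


Max = 95, Min = 23
Range = 95 - 23 = 72

Range = 72


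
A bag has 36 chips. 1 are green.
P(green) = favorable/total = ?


P = 1/36 = 0.0278

P = 0.0278


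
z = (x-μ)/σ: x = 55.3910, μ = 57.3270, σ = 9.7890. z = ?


z = (55.3910 - 57.3270)/9.7890
= -1.9360/9.7890
= -0.1978

z = -0.1978


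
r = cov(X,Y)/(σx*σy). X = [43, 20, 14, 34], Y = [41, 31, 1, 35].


Mean X = 27.7500, Mean Y = 27.0000
SD X = 11.409974, SD Y = 15.427249
Cov = 147.500000
r = 147.500000/(11.409974*15.427249) = 0.8380

r = 0.8380


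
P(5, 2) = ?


P(5,2) = 5!/3!
= 120/6
= 20

P(5,2) = 20


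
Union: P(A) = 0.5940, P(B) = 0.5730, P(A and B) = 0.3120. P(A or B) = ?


P(A∪B) = 0.5940 + 0.5730 - 0.3120
= 1.1670 - 0.3120
= 0.8550

P(A∪B) = 0.8550


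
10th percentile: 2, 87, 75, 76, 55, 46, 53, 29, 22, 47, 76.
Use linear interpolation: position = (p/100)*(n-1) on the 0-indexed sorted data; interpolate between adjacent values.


Sorted: 2, 22, 29, 46, 47, 53, 55, 75, 76, 76, 87
n = 11
Index = 10/100 * 10 = 1.0000
Lower = data[1] = 22, Upper = data[2] = 29
P10 = 22 + 0*(7) = 22.0000

P10 = 22.0000


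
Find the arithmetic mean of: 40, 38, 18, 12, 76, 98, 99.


Sum = 40 + 38 + 18 + 12 + 76 + 98 + 99 = 381
n = 7
Mean = 381/7 = 54.4286

Mean = 54.4286


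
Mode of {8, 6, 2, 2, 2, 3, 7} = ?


Frequencies: 2:3, 3:1, 6:1, 7:1, 8:1
Max frequency = 3
Mode = 2

Mode = 2


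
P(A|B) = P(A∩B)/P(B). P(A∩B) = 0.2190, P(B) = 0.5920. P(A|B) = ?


P(A|B) = 0.2190/0.5920 = 0.3699

P(A|B) = 0.3699


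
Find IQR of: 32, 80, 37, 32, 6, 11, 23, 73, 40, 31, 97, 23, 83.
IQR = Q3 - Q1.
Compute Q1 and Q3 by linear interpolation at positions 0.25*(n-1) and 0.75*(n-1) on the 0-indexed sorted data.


Sorted: 6, 11, 23, 23, 31, 32, 32, 37, 40, 73, 80, 83, 97
Q1 (25th %ile) = 23.0000
Q3 (75th %ile) = 73.0000
IQR = 73.0000 - 23.0000 = 50.0000

IQR = 50.0000


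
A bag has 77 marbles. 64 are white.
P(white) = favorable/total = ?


P = 64/77 = 0.8312

P = 0.8312


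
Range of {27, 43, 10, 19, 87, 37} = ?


Max = 87, Min = 10
Range = 87 - 10 = 77

Range = 77


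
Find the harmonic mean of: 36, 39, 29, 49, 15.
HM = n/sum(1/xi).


Sum of reciprocals = 1/36 + 1/39 + 1/29 + 1/49 + 1/15 = 0.174976
HM = 5/0.174976 = 28.5753

HM = 28.5753


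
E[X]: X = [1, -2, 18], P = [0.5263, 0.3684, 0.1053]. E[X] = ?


E[X] = 1*0.5263 - 2*0.3684 + 18*0.1053
= 0.5263 - 0.7368 + 1.8954
= 1.6849

E[X] = 1.6849


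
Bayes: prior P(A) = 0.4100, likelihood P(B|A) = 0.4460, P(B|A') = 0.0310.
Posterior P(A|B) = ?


P(B) = P(B|A)*P(A) + P(B|A')*P(A')
= 0.4460*0.4100 + 0.0310*0.5900
= 0.182860 + 0.018290 = 0.201150
P(A|B) = 0.182860/0.201150 = 0.9091

P(A|B) = 0.9091


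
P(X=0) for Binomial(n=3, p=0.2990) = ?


C(3,0) = 1
p^0 = 1.000000
(1-p)^3 = 0.344472
P = 1 * 1.000000 * 0.344472 = 0.3445

P(X=0) = 0.3445


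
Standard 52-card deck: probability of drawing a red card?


26 red cards in 52 cards
P = 26/52 = 0.5000

P = 0.5000


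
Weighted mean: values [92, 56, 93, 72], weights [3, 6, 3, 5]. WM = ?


Numerator = 92*3 + 56*6 + 93*3 + 72*5 = 1251
Denominator = 3 + 6 + 3 + 5 = 17
WM = 1251/17 = 73.5882

WM = 73.5882


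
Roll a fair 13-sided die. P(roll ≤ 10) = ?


Favorable outcomes (roll ≤ 10): 10
Total outcomes = 13
P = 10/13 = 0.7692

P = 0.7692


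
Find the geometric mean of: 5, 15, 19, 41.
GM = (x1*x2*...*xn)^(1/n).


Product = 5 × 15 × 19 × 41 = 58425
GM = 58425^(1/4) = 15.5471

GM = 15.5471


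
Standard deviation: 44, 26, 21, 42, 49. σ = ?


Mean = 36.4000
Variance = 118.6400
SD = sqrt(118.6400) = 10.8922

SD = 10.8922


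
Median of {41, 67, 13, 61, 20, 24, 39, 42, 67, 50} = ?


Sorted: 13, 20, 24, 39, 41, 42, 50, 61, 67, 67
n = 10 (even)
Middle values: 41 and 42
Median = (41+42)/2 = 41.5000

Median = 41.5000


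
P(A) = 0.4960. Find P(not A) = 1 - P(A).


P(not A) = 1 - 0.4960 = 0.5040

P(not A) = 0.5040


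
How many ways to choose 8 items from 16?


C(16,8) = 16!/(8! × 8!)
= 20922789888000/(40320 × 40320)
= 12870

C(16,8) = 12870


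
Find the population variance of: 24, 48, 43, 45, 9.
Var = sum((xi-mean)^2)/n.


Mean = 33.8000
Squared deviations: 96.0400, 201.6400, 84.6400, 125.4400, 615.0400
Sum = 1122.8000
Variance = 1122.8000/5 = 224.5600

Variance = 224.5600


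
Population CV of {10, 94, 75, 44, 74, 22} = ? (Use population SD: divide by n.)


Mean = 53.1667
SD = 30.2678
CV = (30.2678/53.1667)*100 = 56.9300%

CV = 56.9300%


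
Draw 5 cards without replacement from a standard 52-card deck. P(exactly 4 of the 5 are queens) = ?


Hypergeometric: P(X=4) = C(4,4)·C(48,1) / C(52,5)
= 1 × 48 / 2598960
= 48/2598960 = 1.8469e-05

P = 1.8469e-05


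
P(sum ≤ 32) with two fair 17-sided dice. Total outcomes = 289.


Total outcomes = 17×17 = 289
Favorable (sum ≤ 32): 286
P = 286/289 = 0.9896

P = 0.9896


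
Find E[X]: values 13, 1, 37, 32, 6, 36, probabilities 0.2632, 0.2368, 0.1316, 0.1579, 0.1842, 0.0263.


E[X] = 13*0.2632 + 1*0.2368 + 37*0.1316 + 32*0.1579 + 6*0.1842 + 36*0.0263
= 3.4216 + 0.2368 + 4.8692 + 5.0528 + 1.1052 + 0.9468
= 15.6324

E[X] = 15.6324


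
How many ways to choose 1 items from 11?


C(11,1) = 11!/(1! × 10!)
= 39916800/(1 × 3628800)
= 11

C(11,1) = 11


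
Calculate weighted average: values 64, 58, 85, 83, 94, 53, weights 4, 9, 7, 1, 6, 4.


Numerator = 64*4 + 58*9 + 85*7 + 83*1 + 94*6 + 53*4 = 2232
Denominator = 4 + 9 + 7 + 1 + 6 + 4 = 31
WM = 2232/31 = 72.0000

WM = 72.0000


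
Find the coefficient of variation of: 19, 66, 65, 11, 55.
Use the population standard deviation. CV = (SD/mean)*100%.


Mean = 43.2000
SD = 23.4811
CV = (23.4811/43.2000)*100 = 54.3543%

CV = 54.3543%


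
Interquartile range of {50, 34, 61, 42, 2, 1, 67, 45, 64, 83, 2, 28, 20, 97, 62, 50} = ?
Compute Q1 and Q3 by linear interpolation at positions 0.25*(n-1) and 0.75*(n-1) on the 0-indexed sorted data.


Sorted: 1, 2, 2, 20, 28, 34, 42, 45, 50, 50, 61, 62, 64, 67, 83, 97
Q1 (25th %ile) = 26.0000
Q3 (75th %ile) = 62.5000
IQR = 62.5000 - 26.0000 = 36.5000

IQR = 36.5000


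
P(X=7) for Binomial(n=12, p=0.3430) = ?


C(12,7) = 792
p^7 = 0.000559
(1-p)^5 = 0.122413
P = 792 * 0.000559 * 0.122413 = 0.0542

P(X=7) = 0.0542


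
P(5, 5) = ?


P(5,5) = 5!/0!
= 120/1
= 120

P(5,5) = 120


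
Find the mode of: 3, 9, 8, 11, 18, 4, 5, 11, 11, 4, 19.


Frequencies: 3:1, 4:2, 5:1, 8:1, 9:1, 11:3, 18:1, 19:1
Max frequency = 3
Mode = 11

Mode = 11


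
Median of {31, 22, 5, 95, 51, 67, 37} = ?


Sorted: 5, 22, 31, 37, 51, 67, 95
n = 7 (odd)
Middle value = 37

Median = 37


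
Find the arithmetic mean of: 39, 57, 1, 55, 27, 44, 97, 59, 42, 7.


Sum = 39 + 57 + 1 + 55 + 27 + 44 + 97 + 59 + 42 + 7 = 428
n = 10
Mean = 428/10 = 42.8000

Mean = 42.8000


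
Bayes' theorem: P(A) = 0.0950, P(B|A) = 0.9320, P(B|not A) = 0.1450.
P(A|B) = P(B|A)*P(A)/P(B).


P(B) = P(B|A)*P(A) + P(B|A')*P(A')
= 0.9320*0.0950 + 0.1450*0.9050
= 0.088540 + 0.131225 = 0.219765
P(A|B) = 0.088540/0.219765 = 0.4029

P(A|B) = 0.4029


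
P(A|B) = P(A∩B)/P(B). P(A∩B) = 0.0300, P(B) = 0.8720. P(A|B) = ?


P(A|B) = 0.0300/0.8720 = 0.0344

P(A|B) = 0.0344


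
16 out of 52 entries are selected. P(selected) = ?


P = 16/52 = 0.3077

P = 0.3077


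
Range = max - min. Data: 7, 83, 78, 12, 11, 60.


Max = 83, Min = 7
Range = 83 - 7 = 76

Range = 76


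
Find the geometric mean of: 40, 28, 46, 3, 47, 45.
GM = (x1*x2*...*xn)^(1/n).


Product = 40 × 28 × 46 × 3 × 47 × 45 = 326894400
GM = 326894400^(1/6) = 26.2463

GM = 26.2463


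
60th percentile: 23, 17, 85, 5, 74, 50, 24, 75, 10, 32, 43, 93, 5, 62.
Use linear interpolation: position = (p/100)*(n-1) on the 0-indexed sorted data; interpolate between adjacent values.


Sorted: 5, 5, 10, 17, 23, 24, 32, 43, 50, 62, 74, 75, 85, 93
n = 14
Index = 60/100 * 13 = 7.8000
Lower = data[7] = 43, Upper = data[8] = 50
P60 = 43 + 0.8000*(7) = 48.6000

P60 = 48.6000


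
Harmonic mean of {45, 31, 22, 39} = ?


Sum of reciprocals = 1/45 + 1/31 + 1/22 + 1/39 = 0.125576
HM = 4/0.125576 = 31.8533

HM = 31.8533


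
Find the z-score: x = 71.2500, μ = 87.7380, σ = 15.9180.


z = (71.2500 - 87.7380)/15.9180
= -16.4880/15.9180
= -1.0358

z = -1.0358


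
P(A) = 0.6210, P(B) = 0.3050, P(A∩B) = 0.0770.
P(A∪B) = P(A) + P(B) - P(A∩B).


P(A∪B) = 0.6210 + 0.3050 - 0.0770
= 0.9260 - 0.0770
= 0.8490

P(A∪B) = 0.8490


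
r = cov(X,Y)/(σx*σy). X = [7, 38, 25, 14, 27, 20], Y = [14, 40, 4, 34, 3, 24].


Mean X = 21.8333, Mean Y = 19.8333
SD X = 9.855906, SD Y = 14.099842
Cov = 26.138889
r = 26.138889/(9.855906*14.099842) = 0.1881

r = 0.1881


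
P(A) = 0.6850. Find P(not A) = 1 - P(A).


P(not A) = 1 - 0.6850 = 0.3150

P(not A) = 0.3150


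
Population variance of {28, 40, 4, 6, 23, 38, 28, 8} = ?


Mean = 21.8750
Squared deviations: 37.5156, 328.5156, 319.5156, 252.0156, 1.2656, 260.0156, 37.5156, 192.5156
Sum = 1428.8750
Variance = 1428.8750/8 = 178.6094

Variance = 178.6094


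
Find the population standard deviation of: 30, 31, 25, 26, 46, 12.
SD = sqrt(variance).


Mean = 28.3333
Variance = 100.8889
SD = sqrt(100.8889) = 10.0443

SD = 10.0443


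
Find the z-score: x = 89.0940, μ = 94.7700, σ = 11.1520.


z = (89.0940 - 94.7700)/11.1520
= -5.6760/11.1520
= -0.5090

z = -0.5090


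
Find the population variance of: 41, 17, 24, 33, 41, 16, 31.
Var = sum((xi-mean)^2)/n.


Mean = 29.0000
Squared deviations: 144.0000, 144.0000, 25.0000, 16.0000, 144.0000, 169.0000, 4.0000
Sum = 646.0000
Variance = 646.0000/7 = 92.2857

Variance = 92.2857


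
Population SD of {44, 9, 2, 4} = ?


Mean = 14.7500
Variance = 291.6875
SD = sqrt(291.6875) = 17.0789

SD = 17.0789


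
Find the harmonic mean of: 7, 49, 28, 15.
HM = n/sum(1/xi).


Sum of reciprocals = 1/7 + 1/49 + 1/28 + 1/15 = 0.265646
HM = 4/0.265646 = 15.0576

HM = 15.0576


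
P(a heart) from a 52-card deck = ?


13 hearts in 52 cards
P = 13/52 = 0.2500

P = 0.2500


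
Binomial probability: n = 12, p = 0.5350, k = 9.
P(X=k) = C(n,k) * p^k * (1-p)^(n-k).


C(12,9) = 220
p^9 = 0.003591
(1-p)^3 = 0.100545
P = 220 * 0.003591 * 0.100545 = 0.0794

P(X=9) = 0.0794


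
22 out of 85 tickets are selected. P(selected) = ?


P = 22/85 = 0.2588

P = 0.2588


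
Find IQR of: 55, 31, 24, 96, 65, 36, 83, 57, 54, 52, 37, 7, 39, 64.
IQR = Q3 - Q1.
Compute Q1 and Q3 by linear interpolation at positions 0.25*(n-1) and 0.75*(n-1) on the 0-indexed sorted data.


Sorted: 7, 24, 31, 36, 37, 39, 52, 54, 55, 57, 64, 65, 83, 96
Q1 (25th %ile) = 36.2500
Q3 (75th %ile) = 62.2500
IQR = 62.2500 - 36.2500 = 26.0000

IQR = 26.0000


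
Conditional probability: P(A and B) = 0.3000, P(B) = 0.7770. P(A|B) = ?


P(A|B) = 0.3000/0.7770 = 0.3861

P(A|B) = 0.3861


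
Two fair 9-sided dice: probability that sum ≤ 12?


Total outcomes = 9×9 = 81
Favorable (sum ≤ 12): 60
P = 60/81 = 0.7407

P = 0.7407


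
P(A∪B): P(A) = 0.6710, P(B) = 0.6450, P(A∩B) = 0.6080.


P(A∪B) = 0.6710 + 0.6450 - 0.6080
= 1.3160 - 0.6080
= 0.7080

P(A∪B) = 0.7080


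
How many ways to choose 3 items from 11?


C(11,3) = 11!/(3! × 8!)
= 39916800/(6 × 40320)
= 165

C(11,3) = 165


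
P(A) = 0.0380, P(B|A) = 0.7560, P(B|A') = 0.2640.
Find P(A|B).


P(B) = P(B|A)*P(A) + P(B|A')*P(A')
= 0.7560*0.0380 + 0.2640*0.9620
= 0.028728 + 0.253968 = 0.282696
P(A|B) = 0.028728/0.282696 = 0.1016

P(A|B) = 0.1016


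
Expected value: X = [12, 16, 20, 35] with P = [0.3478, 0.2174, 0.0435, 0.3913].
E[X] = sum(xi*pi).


E[X] = 12*0.3478 + 16*0.2174 + 20*0.0435 + 35*0.3913
= 4.1736 + 3.4784 + 0.8700 + 13.6955
= 22.2175

E[X] = 22.2175


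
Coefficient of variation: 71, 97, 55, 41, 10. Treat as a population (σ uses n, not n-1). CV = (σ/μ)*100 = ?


Mean = 54.8000
SD = 29.1232
CV = (29.1232/54.8000)*100 = 53.1445%

CV = 53.1445%


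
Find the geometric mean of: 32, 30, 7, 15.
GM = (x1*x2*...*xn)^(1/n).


Product = 32 × 30 × 7 × 15 = 100800
GM = 100800^(1/4) = 17.8183

GM = 17.8183


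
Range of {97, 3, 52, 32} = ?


Max = 97, Min = 3
Range = 97 - 3 = 94

Range = 94


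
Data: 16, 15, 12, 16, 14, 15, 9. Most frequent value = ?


Frequencies: 9:1, 12:1, 14:1, 15:2, 16:2
Max frequency = 2
Mode = 15, 16

Mode = 15, 16


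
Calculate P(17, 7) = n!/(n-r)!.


P(17,7) = 17!/10!
= 355687428096000/3628800
= 98017920

P(17,7) = 98017920


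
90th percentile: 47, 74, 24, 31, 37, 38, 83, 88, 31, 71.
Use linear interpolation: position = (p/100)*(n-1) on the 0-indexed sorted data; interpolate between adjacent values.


Sorted: 24, 31, 31, 37, 38, 47, 71, 74, 83, 88
n = 10
Index = 90/100 * 9 = 8.1000
Lower = data[8] = 83, Upper = data[9] = 88
P90 = 83 + 0.1000*(5) = 83.5000

P90 = 83.5000


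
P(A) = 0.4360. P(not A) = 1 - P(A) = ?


P(not A) = 1 - 0.4360 = 0.5640

P(not A) = 0.5640


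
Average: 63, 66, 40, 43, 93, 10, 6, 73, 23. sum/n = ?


Sum = 63 + 66 + 40 + 43 + 93 + 10 + 6 + 73 + 23 = 417
n = 9
Mean = 417/9 = 46.3333

Mean = 46.3333


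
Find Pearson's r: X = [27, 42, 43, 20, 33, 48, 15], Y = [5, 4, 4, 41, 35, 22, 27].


Mean X = 32.5714, Mean Y = 19.7143
SD X = 11.549362, SD Y = 14.419375
Cov = -83.408163
r = -83.408163/(11.549362*14.419375) = -0.5008

r = -0.5008


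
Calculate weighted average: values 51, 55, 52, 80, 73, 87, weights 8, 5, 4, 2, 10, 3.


Numerator = 51*8 + 55*5 + 52*4 + 80*2 + 73*10 + 87*3 = 2042
Denominator = 8 + 5 + 4 + 2 + 10 + 3 = 32
WM = 2042/32 = 63.8125

WM = 63.8125


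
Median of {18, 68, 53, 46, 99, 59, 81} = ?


Sorted: 18, 46, 53, 59, 68, 81, 99
n = 7 (odd)
Middle value = 59

Median = 59


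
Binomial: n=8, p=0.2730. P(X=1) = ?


C(8,1) = 8
p^1 = 0.273000
(1-p)^7 = 0.107335
P = 8 * 0.273000 * 0.107335 = 0.2344

P(X=1) = 0.2344


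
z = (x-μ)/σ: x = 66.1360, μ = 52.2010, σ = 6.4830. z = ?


z = (66.1360 - 52.2010)/6.4830
= 13.9350/6.4830
= 2.1495

z = 2.1495


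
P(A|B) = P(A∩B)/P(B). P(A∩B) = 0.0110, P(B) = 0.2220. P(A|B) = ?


P(A|B) = 0.0110/0.2220 = 0.0495

P(A|B) = 0.0495


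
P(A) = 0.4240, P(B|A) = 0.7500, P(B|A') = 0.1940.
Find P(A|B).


P(B) = P(B|A)*P(A) + P(B|A')*P(A')
= 0.7500*0.4240 + 0.1940*0.5760
= 0.318000 + 0.111744 = 0.429744
P(A|B) = 0.318000/0.429744 = 0.7400

P(A|B) = 0.7400


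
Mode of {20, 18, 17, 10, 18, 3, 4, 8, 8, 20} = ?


Frequencies: 3:1, 4:1, 8:2, 10:1, 17:1, 18:2, 20:2
Max frequency = 2
Mode = 8, 18, 20

Mode = 8, 18, 20


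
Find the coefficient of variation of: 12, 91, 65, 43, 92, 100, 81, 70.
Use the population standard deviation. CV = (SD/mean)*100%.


Mean = 69.2500
SD = 27.5216
CV = (27.5216/69.2500)*100 = 39.7424%

CV = 39.7424%


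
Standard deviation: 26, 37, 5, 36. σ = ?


Mean = 26.0000
Variance = 165.5000
SD = sqrt(165.5000) = 12.8647

SD = 12.8647


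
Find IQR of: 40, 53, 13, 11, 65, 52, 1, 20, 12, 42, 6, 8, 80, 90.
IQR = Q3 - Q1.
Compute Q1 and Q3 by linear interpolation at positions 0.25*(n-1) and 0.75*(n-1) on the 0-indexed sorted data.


Sorted: 1, 6, 8, 11, 12, 13, 20, 40, 42, 52, 53, 65, 80, 90
Q1 (25th %ile) = 11.2500
Q3 (75th %ile) = 52.7500
IQR = 52.7500 - 11.2500 = 41.5000

IQR = 41.5000


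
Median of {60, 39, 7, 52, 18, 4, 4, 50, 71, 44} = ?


Sorted: 4, 4, 7, 18, 39, 44, 50, 52, 60, 71
n = 10 (even)
Middle values: 39 and 44
Median = (39+44)/2 = 41.5000

Median = 41.5000


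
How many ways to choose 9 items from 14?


C(14,9) = 14!/(9! × 5!)
= 87178291200/(362880 × 120)
= 2002

C(14,9) = 2002


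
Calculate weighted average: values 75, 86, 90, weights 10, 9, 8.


Numerator = 75*10 + 86*9 + 90*8 = 2244
Denominator = 10 + 9 + 8 = 27
WM = 2244/27 = 83.1111

WM = 83.1111


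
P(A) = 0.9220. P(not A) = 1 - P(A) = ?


P(not A) = 1 - 0.9220 = 0.0780

P(not A) = 0.0780


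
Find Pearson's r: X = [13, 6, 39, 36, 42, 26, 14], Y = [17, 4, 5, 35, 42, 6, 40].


Mean X = 25.1429, Mean Y = 21.2857
SD X = 13.271113, SD Y = 15.961689
Cov = 61.959184
r = 61.959184/(13.271113*15.961689) = 0.2925

r = 0.2925


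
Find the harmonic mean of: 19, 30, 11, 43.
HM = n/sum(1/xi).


Sum of reciprocals = 1/19 + 1/30 + 1/11 + 1/43 = 0.200130
HM = 4/0.200130 = 19.9870

HM = 19.9870


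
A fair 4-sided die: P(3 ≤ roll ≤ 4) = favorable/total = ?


Favorable outcomes (3 ≤ roll ≤ 4): 2
Total outcomes = 4
P = 2/4 = 0.5000

P = 0.5000


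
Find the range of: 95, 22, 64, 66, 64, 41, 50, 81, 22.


Max = 95, Min = 22
Range = 95 - 22 = 73

Range = 73


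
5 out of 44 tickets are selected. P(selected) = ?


P = 5/44 = 0.1136

P = 0.1136


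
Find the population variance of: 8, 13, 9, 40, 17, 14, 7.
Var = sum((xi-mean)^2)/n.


Mean = 15.4286
Squared deviations: 55.1837, 5.8980, 41.3265, 603.7551, 2.4694, 2.0408, 71.0408
Sum = 781.7143
Variance = 781.7143/7 = 111.6735

Variance = 111.6735


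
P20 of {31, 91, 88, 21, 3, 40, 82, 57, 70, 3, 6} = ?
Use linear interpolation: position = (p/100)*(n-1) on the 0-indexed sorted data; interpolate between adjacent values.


Sorted: 3, 3, 6, 21, 31, 40, 57, 70, 82, 88, 91
n = 11
Index = 20/100 * 10 = 2.0000
Lower = data[2] = 6, Upper = data[3] = 21
P20 = 6 + 0*(15) = 6.0000

P20 = 6.0000


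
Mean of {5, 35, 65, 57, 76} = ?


Sum = 5 + 35 + 65 + 57 + 76 = 238
n = 5
Mean = 238/5 = 47.6000

Mean = 47.6000


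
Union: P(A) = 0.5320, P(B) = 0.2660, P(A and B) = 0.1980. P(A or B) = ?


P(A∪B) = 0.5320 + 0.2660 - 0.1980
= 0.7980 - 0.1980
= 0.6000

P(A∪B) = 0.6000


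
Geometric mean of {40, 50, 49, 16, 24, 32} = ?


Product = 40 × 50 × 49 × 16 × 24 × 32 = 1204224000
GM = 1204224000^(1/6) = 32.6175

GM = 32.6175


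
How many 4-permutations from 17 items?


P(17,4) = 17!/13!
= 355687428096000/6227020800
= 57120

P(17,4) = 57120


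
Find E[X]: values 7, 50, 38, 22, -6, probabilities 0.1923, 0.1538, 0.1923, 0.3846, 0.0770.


E[X] = 7*0.1923 + 50*0.1538 + 38*0.1923 + 22*0.3846 - 6*0.0770
= 1.3461 + 7.6900 + 7.3074 + 8.4612 - 0.4620
= 24.3427

E[X] = 24.3427


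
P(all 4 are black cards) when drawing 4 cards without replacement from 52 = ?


P(all black cards) = (26/52) × (25/51) × (24/50) × (23/49)
= 0.0552

P = 0.0552


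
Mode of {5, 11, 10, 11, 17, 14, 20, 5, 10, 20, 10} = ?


Frequencies: 5:2, 10:3, 11:2, 14:1, 17:1, 20:2
Max frequency = 3
Mode = 10

Mode = 10


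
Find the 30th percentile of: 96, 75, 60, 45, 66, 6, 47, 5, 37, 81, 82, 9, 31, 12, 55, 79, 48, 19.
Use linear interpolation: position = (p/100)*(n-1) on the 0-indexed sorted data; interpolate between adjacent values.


Sorted: 5, 6, 9, 12, 19, 31, 37, 45, 47, 48, 55, 60, 66, 75, 79, 81, 82, 96
n = 18
Index = 30/100 * 17 = 5.1000
Lower = data[5] = 31, Upper = data[6] = 37
P30 = 31 + 0.1000*(6) = 31.6000

P30 = 31.6000


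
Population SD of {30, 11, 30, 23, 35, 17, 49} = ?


Mean = 27.8571
Variance = 133.2653
SD = sqrt(133.2653) = 11.5441

SD = 11.5441


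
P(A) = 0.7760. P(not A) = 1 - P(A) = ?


P(not A) = 1 - 0.7760 = 0.2240

P(not A) = 0.2240


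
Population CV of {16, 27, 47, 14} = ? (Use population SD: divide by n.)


Mean = 26.0000
SD = 13.0958
CV = (13.0958/26.0000)*100 = 50.3685%

CV = 50.3685%


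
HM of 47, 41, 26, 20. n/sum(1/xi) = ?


Sum of reciprocals = 1/47 + 1/41 + 1/26 + 1/20 = 0.134128
HM = 4/0.134128 = 29.8222

HM = 29.8222


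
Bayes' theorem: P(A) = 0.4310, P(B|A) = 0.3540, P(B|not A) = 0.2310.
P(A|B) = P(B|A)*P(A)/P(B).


P(B) = P(B|A)*P(A) + P(B|A')*P(A')
= 0.3540*0.4310 + 0.2310*0.5690
= 0.152574 + 0.131439 = 0.284013
P(A|B) = 0.152574/0.284013 = 0.5372

P(A|B) = 0.5372


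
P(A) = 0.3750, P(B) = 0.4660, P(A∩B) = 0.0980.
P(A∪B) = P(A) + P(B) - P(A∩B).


P(A∪B) = 0.3750 + 0.4660 - 0.0980
= 0.8410 - 0.0980
= 0.7430

P(A∪B) = 0.7430


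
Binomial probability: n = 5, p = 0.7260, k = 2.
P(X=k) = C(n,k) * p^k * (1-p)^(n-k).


C(5,2) = 10
p^2 = 0.527076
(1-p)^3 = 0.020571
P = 10 * 0.527076 * 0.020571 = 0.1084

P(X=2) = 0.1084


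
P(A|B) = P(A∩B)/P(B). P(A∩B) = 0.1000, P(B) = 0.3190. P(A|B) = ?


P(A|B) = 0.1000/0.3190 = 0.3135

P(A|B) = 0.3135


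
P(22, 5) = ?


P(22,5) = 22!/17!
= 1124000727777607680000/355687428096000
= 3160080

P(22,5) = 3160080


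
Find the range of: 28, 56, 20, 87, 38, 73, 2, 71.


Max = 87, Min = 2
Range = 87 - 2 = 85

Range = 85


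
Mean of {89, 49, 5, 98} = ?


Sum = 89 + 49 + 5 + 98 = 241
n = 4
Mean = 241/4 = 60.2500

Mean = 60.2500


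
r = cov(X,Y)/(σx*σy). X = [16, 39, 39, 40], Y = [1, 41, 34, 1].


Mean X = 33.5000, Mean Y = 19.2500
SD X = 10.111874, SD Y = 18.417044
Cov = 100.375000
r = 100.375000/(10.111874*18.417044) = 0.5390

r = 0.5390


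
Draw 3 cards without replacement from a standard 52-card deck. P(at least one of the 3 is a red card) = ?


P(at least one) = 1 - P(none)
P(none) = (26/52) × (25/51) × (24/50) = 0.117647
P(at least one) = 1 - 0.117647 = 0.8824

P = 0.8824


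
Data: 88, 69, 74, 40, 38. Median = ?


Sorted: 38, 40, 69, 74, 88
n = 5 (odd)
Middle value = 69

Median = 69


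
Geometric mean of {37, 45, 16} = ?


Product = 37 × 45 × 16 = 26640
GM = 26640^(1/3) = 29.8661

GM = 29.8661


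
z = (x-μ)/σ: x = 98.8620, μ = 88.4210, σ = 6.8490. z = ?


z = (98.8620 - 88.4210)/6.8490
= 10.4410/6.8490
= 1.5245

z = 1.5245


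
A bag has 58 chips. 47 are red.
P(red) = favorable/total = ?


P = 47/58 = 0.8103

P = 0.8103


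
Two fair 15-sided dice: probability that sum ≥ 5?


Total outcomes = 15×15 = 225
Favorable (sum ≥ 5): 219
P = 219/225 = 0.9733

P = 0.9733


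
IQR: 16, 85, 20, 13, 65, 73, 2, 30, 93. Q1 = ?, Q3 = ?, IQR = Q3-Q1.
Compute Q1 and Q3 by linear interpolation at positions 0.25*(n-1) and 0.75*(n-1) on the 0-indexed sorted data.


Sorted: 2, 13, 16, 20, 30, 65, 73, 85, 93
Q1 (25th %ile) = 16.0000
Q3 (75th %ile) = 73.0000
IQR = 73.0000 - 16.0000 = 57.0000

IQR = 57.0000


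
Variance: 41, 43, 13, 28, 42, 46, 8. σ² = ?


Mean = 31.5714
Squared deviations: 88.8980, 130.6122, 344.8980, 12.7551, 108.7551, 208.1837, 555.6122
Sum = 1449.7143
Variance = 1449.7143/7 = 207.1020

Variance = 207.1020


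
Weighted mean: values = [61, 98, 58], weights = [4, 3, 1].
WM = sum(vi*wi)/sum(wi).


Numerator = 61*4 + 98*3 + 58*1 = 596
Denominator = 4 + 3 + 1 = 8
WM = 596/8 = 74.5000

WM = 74.5000


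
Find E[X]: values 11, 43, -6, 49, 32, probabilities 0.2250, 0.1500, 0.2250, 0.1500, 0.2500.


E[X] = 11*0.2250 + 43*0.1500 - 6*0.2250 + 49*0.1500 + 32*0.2500
= 2.4750 + 6.4500 - 1.3500 + 7.3500 + 8.0000
= 22.9250

E[X] = 22.9250


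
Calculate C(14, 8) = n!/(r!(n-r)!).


C(14,8) = 14!/(8! × 6!)
= 87178291200/(40320 × 720)
= 3003

C(14,8) = 3003


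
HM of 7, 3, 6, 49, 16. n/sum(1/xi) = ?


Sum of reciprocals = 1/7 + 1/3 + 1/6 + 1/49 + 1/16 = 0.725765
HM = 5/0.725765 = 6.8893

HM = 6.8893


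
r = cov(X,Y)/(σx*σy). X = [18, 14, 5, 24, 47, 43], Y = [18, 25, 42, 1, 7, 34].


Mean X = 25.1667, Mean Y = 21.1667
SD X = 15.159339, SD Y = 14.322670
Cov = -82.861111
r = -82.861111/(15.159339*14.322670) = -0.3816

r = -0.3816


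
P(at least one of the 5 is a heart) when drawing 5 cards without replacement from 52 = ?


P(at least one) = 1 - P(none)
P(none) = (39/52) × (38/51) × (37/50) × (36/49) × (35/48) = 0.221534
P(at least one) = 1 - 0.221534 = 0.7785

P = 0.7785


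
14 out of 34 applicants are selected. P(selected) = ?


P = 14/34 = 0.4118

P = 0.4118


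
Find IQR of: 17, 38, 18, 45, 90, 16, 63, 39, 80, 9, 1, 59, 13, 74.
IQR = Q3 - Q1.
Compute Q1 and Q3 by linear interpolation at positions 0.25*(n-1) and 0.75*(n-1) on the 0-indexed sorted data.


Sorted: 1, 9, 13, 16, 17, 18, 38, 39, 45, 59, 63, 74, 80, 90
Q1 (25th %ile) = 16.2500
Q3 (75th %ile) = 62.0000
IQR = 62.0000 - 16.2500 = 45.7500

IQR = 45.7500


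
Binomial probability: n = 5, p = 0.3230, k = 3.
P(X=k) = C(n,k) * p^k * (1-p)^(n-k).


C(5,3) = 10
p^3 = 0.033698
(1-p)^2 = 0.458329
P = 10 * 0.033698 * 0.458329 = 0.1544

P(X=3) = 0.1544


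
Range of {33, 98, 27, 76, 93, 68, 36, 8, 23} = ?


Max = 98, Min = 8
Range = 98 - 8 = 90

Range = 90


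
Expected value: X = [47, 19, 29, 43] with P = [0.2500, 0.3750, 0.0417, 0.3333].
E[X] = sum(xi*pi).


E[X] = 47*0.2500 + 19*0.3750 + 29*0.0417 + 43*0.3333
= 11.7500 + 7.1250 + 1.2093 + 14.3319
= 34.4162

E[X] = 34.4162


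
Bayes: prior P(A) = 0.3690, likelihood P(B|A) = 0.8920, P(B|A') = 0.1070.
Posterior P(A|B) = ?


P(B) = P(B|A)*P(A) + P(B|A')*P(A')
= 0.8920*0.3690 + 0.1070*0.6310
= 0.329148 + 0.067517 = 0.396665
P(A|B) = 0.329148/0.396665 = 0.8298

P(A|B) = 0.8298


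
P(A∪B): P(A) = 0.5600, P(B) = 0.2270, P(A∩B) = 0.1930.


P(A∪B) = 0.5600 + 0.2270 - 0.1930
= 0.7870 - 0.1930
= 0.5940

P(A∪B) = 0.5940


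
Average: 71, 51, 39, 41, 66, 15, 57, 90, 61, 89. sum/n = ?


Sum = 71 + 51 + 39 + 41 + 66 + 15 + 57 + 90 + 61 + 89 = 580
n = 10
Mean = 580/10 = 58.0000

Mean = 58.0000


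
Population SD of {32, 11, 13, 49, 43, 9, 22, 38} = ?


Mean = 27.1250
Variance = 210.8594
SD = sqrt(210.8594) = 14.5210

SD = 14.5210


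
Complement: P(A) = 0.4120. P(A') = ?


P(not A) = 1 - 0.4120 = 0.5880

P(not A) = 0.5880


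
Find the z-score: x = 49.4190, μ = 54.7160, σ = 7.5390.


z = (49.4190 - 54.7160)/7.5390
= -5.2970/7.5390
= -0.7026

z = -0.7026


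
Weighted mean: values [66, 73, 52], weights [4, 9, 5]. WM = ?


Numerator = 66*4 + 73*9 + 52*5 = 1181
Denominator = 4 + 9 + 5 = 18
WM = 1181/18 = 65.6111

WM = 65.6111


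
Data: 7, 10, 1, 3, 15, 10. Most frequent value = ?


Frequencies: 1:1, 3:1, 7:1, 10:2, 15:1
Max frequency = 2
Mode = 10

Mode = 10


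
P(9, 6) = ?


P(9,6) = 9!/3!
= 362880/6
= 60480

P(9,6) = 60480


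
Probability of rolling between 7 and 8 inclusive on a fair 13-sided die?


Favorable outcomes (7 ≤ roll ≤ 8): 2
Total outcomes = 13
P = 2/13 = 0.1538

P = 0.1538


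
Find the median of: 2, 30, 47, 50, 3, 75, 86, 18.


Sorted: 2, 3, 18, 30, 47, 50, 75, 86
n = 8 (even)
Middle values: 30 and 47
Median = (30+47)/2 = 38.5000

Median = 38.5000


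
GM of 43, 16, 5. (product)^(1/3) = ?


Product = 43 × 16 × 5 = 3440
GM = 3440^(1/3) = 15.0957

GM = 15.0957


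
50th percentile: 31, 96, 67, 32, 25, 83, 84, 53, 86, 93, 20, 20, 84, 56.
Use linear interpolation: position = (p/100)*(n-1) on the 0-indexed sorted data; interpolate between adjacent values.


Sorted: 20, 20, 25, 31, 32, 53, 56, 67, 83, 84, 84, 86, 93, 96
n = 14
Index = 50/100 * 13 = 6.5000
Lower = data[6] = 56, Upper = data[7] = 67
P50 = 56 + 0.5000*(11) = 61.5000

P50 = 61.5000


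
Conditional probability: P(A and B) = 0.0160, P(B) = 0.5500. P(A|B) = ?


P(A|B) = 0.0160/0.5500 = 0.0291

P(A|B) = 0.0291


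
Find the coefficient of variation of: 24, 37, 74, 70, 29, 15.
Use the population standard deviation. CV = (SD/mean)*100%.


Mean = 41.5000
SD = 22.5592
CV = (22.5592/41.5000)*100 = 54.3595%

CV = 54.3595%


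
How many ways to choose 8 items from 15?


C(15,8) = 15!/(8! × 7!)
= 1307674368000/(40320 × 5040)
= 6435

C(15,8) = 6435


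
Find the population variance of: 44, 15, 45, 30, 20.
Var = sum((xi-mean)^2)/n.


Mean = 30.8000
Squared deviations: 174.2400, 249.6400, 201.6400, 0.6400, 116.6400
Sum = 742.8000
Variance = 742.8000/5 = 148.5600

Variance = 148.5600


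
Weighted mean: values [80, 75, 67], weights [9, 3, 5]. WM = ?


Numerator = 80*9 + 75*3 + 67*5 = 1280
Denominator = 9 + 3 + 5 = 17
WM = 1280/17 = 75.2941

WM = 75.2941


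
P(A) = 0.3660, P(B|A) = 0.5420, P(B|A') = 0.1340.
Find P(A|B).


P(B) = P(B|A)*P(A) + P(B|A')*P(A')
= 0.5420*0.3660 + 0.1340*0.6340
= 0.198372 + 0.084956 = 0.283328
P(A|B) = 0.198372/0.283328 = 0.7001

P(A|B) = 0.7001
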